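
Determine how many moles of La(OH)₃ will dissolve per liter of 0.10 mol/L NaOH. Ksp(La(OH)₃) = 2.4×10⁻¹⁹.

La(OH)₃(s) ⇌ La³⁺(aq) + 3 OH⁻(aq)
OH⁻ is already present at 0.10 mol/L. If s mol/L of La(OH)₃ dissolves, [La³⁺] = s while [OH⁻] ≈ 0.10 mol/L.
Ksp = [La³⁺][OH⁻]^3 = s(0.10)^3
s = 2.4×10⁻¹⁹ / (0.10)^3 = 2.4×10⁻¹⁶
s = 2.4×10⁻¹⁶ mol/L

2.4×10⁻¹⁶ M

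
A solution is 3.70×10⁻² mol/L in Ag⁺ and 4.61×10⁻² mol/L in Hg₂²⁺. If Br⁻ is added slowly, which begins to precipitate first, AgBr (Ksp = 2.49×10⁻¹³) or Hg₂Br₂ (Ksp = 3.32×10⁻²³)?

Precipitation begins when Q = Ksp.
For AgBr: [Br⁻] = (Ksp/[Ag⁺]) = 6.73×10⁻¹² mol/L
For Hg₂Br₂: [Br⁻] = (Ksp/[Hg₂²⁺])^(1/2) = 2.68×10⁻¹¹ mol/L
The smaller threshold [Br⁻] is reached first, so AgBr precipitates first.

AgBr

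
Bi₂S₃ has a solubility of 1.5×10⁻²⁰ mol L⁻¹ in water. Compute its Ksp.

Ksp = 8.2×10⁻⁹⁸

Bi₂S₃(s) ⇌ 2 Bi³⁺(aq) + 3 S²⁻(aq)
Call the molar solubility s, so that [Bi³⁺] = 2s and [S²⁻] = 3s.
Ksp = [Bi³⁺]^2[S²⁻]^3 = (2s)^2 · (3s)^3 = 108s^5
Ksp = 108 × (1.5×10⁻²⁰)^5 = 8.2×10⁻⁹⁸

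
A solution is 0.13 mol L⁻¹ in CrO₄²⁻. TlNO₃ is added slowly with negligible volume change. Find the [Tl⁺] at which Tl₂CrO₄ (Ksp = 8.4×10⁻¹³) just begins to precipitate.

2.5×10⁻⁶ M

Precipitation begins when Q = Ksp.
Tl₂CrO₄(s) ⇌ 2 Tl⁺(aq) + CrO₄²⁻(aq)
Ksp = [Tl⁺]^2[CrO₄²⁻] = [Tl⁺]^2(0.13)
[Tl⁺]^2 = 8.4×10⁻¹³ / (0.13) = 6.5×10⁻¹²
[Tl⁺] = 2.5×10⁻⁶ mol L⁻¹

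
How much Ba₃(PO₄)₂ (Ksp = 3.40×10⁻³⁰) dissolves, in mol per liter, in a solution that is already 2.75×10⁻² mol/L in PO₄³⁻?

Ba₃(PO₄)₂(s) ⇌ 3 Ba²⁺(aq) + 2 PO₄³⁻(aq)
Let s be the solubility of Ba₃(PO₄)₂ here. The common ion gives [PO₄³⁻] ≈ 2.75×10⁻² mol/L, and [Ba²⁺] = 3s.
Ksp = [Ba²⁺]^3[PO₄³⁻]^2 = (3s)^3(2.75×10⁻²)^2
(3s)^3 = 3.40×10⁻³⁰ / (2.75×10⁻²)^2 = 4.50×10⁻²⁷
s = 5.50×10⁻¹⁰ mol/L

5.50×10⁻¹⁰ M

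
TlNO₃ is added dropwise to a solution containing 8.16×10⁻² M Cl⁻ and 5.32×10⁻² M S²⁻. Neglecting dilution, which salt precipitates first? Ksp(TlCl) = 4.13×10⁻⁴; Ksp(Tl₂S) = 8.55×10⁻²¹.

Tl₂S

Precipitation of each salt begins when its ion product equals Ksp.
For TlCl: [Tl⁺] = (Ksp/[Cl⁻]) = 5.06×10⁻³ M
For Tl₂S: [Tl⁺] = (Ksp/[S²⁻])^(1/2) = 4.01×10⁻¹⁰ M
The smaller threshold [Tl⁺] is reached first, so Tl₂S precipitates first.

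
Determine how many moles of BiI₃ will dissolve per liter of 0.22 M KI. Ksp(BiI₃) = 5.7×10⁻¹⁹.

BiI₃(s) ⇌ Bi³⁺(aq) + 3 I⁻(aq)
I⁻ is already present at 0.22 M. If s mol/L of BiI₃ dissolves, [Bi³⁺] = s while [I⁻] ≈ 0.22 M.
Ksp = [Bi³⁺][I⁻]^3 = s(0.22)^3
s = 5.7×10⁻¹⁹ / (0.22)^3 = 5.4×10⁻¹⁷
s = 5.4×10⁻¹⁷ M

5.4×10⁻¹⁷ M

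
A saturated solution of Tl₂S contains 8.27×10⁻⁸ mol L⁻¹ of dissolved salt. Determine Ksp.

Ksp = 2.26×10⁻²¹

Tl₂S(s) ⇌ 2 Tl⁺(aq) + S²⁻(aq)
With molar solubility s: [Tl⁺] = 2s, [S²⁻] = s.
Ksp = [Tl⁺]^2[S²⁻] = (2s)^2 · s = 4s^3
Ksp = 4 × (8.27×10⁻⁸)^3 = 2.26×10⁻²¹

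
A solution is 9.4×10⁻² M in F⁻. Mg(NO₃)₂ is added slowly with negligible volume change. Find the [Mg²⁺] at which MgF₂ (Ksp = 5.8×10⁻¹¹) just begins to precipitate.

A salt starts to precipitate once the ion product Q reaches its Ksp.
MgF₂(s) ⇌ Mg²⁺(aq) + 2 F⁻(aq)
Ksp = [Mg²⁺][F⁻]^2 = [Mg²⁺](9.4×10⁻²)^2
[Mg²⁺] = 5.8×10⁻¹¹ / (9.4×10⁻²)^2 = 6.6×10⁻⁹
[Mg²⁺] = 6.6×10⁻⁹ M

6.6×10⁻⁹ M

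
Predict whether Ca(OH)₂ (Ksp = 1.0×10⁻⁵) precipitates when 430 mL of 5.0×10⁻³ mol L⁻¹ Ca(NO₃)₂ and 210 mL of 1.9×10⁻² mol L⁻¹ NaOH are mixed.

After mixing, V = 430 mL + 210 mL = 640 mL.
[Ca²⁺] = (5.0×10⁻³)(430)/640 = 3.4×10⁻³ mol L⁻¹
[OH⁻] = (1.9×10⁻²)(210)/640 = 6.2×10⁻³ mol L⁻¹
Q = [Ca²⁺][OH⁻]^2 = 1.3×10⁻⁷
Q < Ksp (1.3×10⁻⁷ vs 1.0×10⁻⁵); the solution remains unsaturated and no precipitate forms.

No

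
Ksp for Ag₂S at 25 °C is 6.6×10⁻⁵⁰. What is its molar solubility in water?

Ag₂S(s) ⇌ 2 Ag⁺(aq) + S²⁻(aq)
With molar solubility s: [Ag⁺] = 2s, [S²⁻] = s.
Ksp = [Ag⁺]^2[S²⁻] = (2s)^2 · s = 4s^3
4s^3 = 6.6×10⁻⁵⁰  ⇒  s^3 = 1.7×10⁻⁵⁰
s = 2.5×10⁻¹⁷ M

2.5×10⁻¹⁷ M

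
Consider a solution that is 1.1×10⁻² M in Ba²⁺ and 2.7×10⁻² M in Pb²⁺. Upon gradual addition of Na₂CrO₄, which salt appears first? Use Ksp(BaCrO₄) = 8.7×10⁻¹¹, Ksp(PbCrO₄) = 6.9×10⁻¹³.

The threshold for precipitation is Q = Ksp.
For BaCrO₄: [CrO₄²⁻] = (Ksp/[Ba²⁺]) = 7.9×10⁻⁹ M
For PbCrO₄: [CrO₄²⁻] = (Ksp/[Pb²⁺]) = 2.6×10⁻¹¹ M
The smaller threshold [CrO₄²⁻] is reached first, so PbCrO₄ precipitates first.

PbCrO₄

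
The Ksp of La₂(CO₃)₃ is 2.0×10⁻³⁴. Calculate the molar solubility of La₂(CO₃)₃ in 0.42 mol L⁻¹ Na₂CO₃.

2.6×10⁻¹⁷ M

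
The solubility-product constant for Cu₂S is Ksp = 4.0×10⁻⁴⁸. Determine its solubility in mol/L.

1.0×10⁻¹⁶ M

Cu₂S(s) ⇌ 2 Cu⁺(aq) + S²⁻(aq)
Let s be the molar solubility. Then [Cu⁺] = 2s and [S²⁻] = s.
Ksp = [Cu⁺]^2[S²⁻] = (2s)^2 · s = 4s^3
4s^3 = 4.0×10⁻⁴⁸  ⇒  s^3 = 1.0×10⁻⁴⁸
s = (1.0×10⁻⁴⁸)^(1/3) = 1.0×10⁻¹⁶ M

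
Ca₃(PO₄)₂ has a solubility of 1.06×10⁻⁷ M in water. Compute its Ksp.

Ksp = 1.45×10⁻³³

Ca₃(PO₄)₂(s) ⇌ 3 Ca²⁺(aq) + 2 PO₄³⁻(aq)
Call the molar solubility s, so that [Ca²⁺] = 3s and [PO₄³⁻] = 2s.
Ksp = [Ca²⁺]^3[PO₄³⁻]^2 = (3s)^3 · (2s)^2 = 108s^5
Ksp = 108 × (1.06×10⁻⁷)^5 = 1.45×10⁻³³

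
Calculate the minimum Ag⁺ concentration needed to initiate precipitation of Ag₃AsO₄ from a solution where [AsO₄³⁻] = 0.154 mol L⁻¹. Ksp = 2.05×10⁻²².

1.10×10⁻⁷ M

Precipitation begins when Q = Ksp.
Ag₃AsO₄(s) ⇌ 3 Ag⁺(aq) + AsO₄³⁻(aq)
Ksp = [Ag⁺]^3[AsO₄³⁻] = [Ag⁺]^3(0.154)
[Ag⁺]^3 = 2.05×10⁻²² / (0.154) = 1.33×10⁻²¹
[Ag⁺] = 1.10×10⁻⁷ mol L⁻¹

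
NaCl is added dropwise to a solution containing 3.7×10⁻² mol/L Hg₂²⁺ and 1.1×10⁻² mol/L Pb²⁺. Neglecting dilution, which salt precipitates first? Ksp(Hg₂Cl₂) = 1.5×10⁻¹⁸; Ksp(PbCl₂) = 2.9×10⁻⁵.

Precipitation begins when Q = Ksp.
For Hg₂Cl₂: [Cl⁻] = (Ksp/[Hg₂²⁺])^(1/2) = 6.4×10⁻⁹ mol/L
For PbCl₂: [Cl⁻] = (Ksp/[Pb²⁺])^(1/2) = 5.1×10⁻² mol/L
The smaller threshold [Cl⁻] is reached first, so Hg₂Cl₂ precipitates first.

Hg₂Cl₂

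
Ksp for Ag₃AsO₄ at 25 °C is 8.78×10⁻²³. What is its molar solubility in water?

1.34×10⁻⁶ M

Ag₃AsO₄(s) ⇌ 3 Ag⁺(aq) + AsO₄³⁻(aq)
For each mole of Ag₃AsO₄ that dissolves per liter, [Ag⁺] = 3s and [AsO₄³⁻] = s; let s denote this solubility.
Ksp = [Ag⁺]^3[AsO₄³⁻] = (3s)^3 · s = 27s^4
27s^4 = 8.78×10⁻²³  ⇒  s^4 = 3.25×10⁻²⁴
s = (3.25×10⁻²⁴)^(1/4) = 1.34×10⁻⁶ mol/L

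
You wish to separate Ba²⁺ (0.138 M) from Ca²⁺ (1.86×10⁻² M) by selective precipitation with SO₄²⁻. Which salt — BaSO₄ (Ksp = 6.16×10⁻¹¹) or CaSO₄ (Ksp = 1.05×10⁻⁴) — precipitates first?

A salt starts to precipitate once the ion product Q reaches its Ksp.
For BaSO₄: [SO₄²⁻] = (Ksp/[Ba²⁺]) = 4.46×10⁻¹⁰ M
For CaSO₄: [SO₄²⁻] = (Ksp/[Ca²⁺]) = 5.65×10⁻³ M
Since BaSO₄ needs less SO₄²⁻ to reach saturation, it precipitates first.

BaSO₄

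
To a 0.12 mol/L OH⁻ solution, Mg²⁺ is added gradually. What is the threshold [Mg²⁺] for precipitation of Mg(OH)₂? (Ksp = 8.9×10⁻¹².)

6.2×10⁻¹⁰ M

Precipitation begins when Q = Ksp.
Mg(OH)₂(s) ⇌ Mg²⁺(aq) + 2 OH⁻(aq)
Ksp = [Mg²⁺][OH⁻]^2 = [Mg²⁺](0.12)^2
[Mg²⁺] = 8.9×10⁻¹² / (0.12)^2 = 6.2×10⁻¹⁰
[Mg²⁺] = 6.2×10⁻¹⁰ mol/L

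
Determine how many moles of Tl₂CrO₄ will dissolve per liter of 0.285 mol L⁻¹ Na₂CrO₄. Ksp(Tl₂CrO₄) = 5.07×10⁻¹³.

Tl₂CrO₄(s) ⇌ 2 Tl⁺(aq) + CrO₄²⁻(aq)
With CrO₄²⁻ already at 0.285 mol L⁻¹ and s small, take [CrO₄²⁻] ≈ 0.285 mol L⁻¹ and [Tl⁺] = 2s.
Ksp = [Tl⁺]^2[CrO₄²⁻] = (2s)^2(0.285)
(2s)^2 = 5.07×10⁻¹³ / (0.285) = 1.78×10⁻¹²
s = 6.67×10⁻⁷ mol L⁻¹

6.67×10⁻⁷ M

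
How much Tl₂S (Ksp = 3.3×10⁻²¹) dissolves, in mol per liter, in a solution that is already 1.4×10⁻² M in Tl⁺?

1.7×10⁻¹⁷ M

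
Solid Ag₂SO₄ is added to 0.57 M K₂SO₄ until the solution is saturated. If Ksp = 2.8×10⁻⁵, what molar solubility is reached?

3.5×10⁻³ M

Ag₂SO₄(s) ⇌ 2 Ag⁺(aq) + SO₄²⁻(aq)
With SO₄²⁻ already at 0.57 M and s small, take [SO₄²⁻] ≈ 0.57 M and [Ag⁺] = 2s.
Ksp = [Ag⁺]^2[SO₄²⁻] = (2s)^2(0.57)
(2s)^2 = 2.8×10⁻⁵ / (0.57) = 4.9×10⁻⁵
s = 3.5×10⁻³ M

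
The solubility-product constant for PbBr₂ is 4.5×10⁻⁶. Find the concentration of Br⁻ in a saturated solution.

2.1×10⁻² M

PbBr₂(s) ⇌ Pb²⁺(aq) + 2 Br⁻(aq)
Call the molar solubility s, so that [Pb²⁺] = s and [Br⁻] = 2s.
Ksp = [Pb²⁺][Br⁻]^2 = s · (2s)^2 = 4s^3 = 4.5×10⁻⁶
s = 1.0×10⁻² mol/L
[Br⁻] = 2s = 2.1×10⁻² mol/L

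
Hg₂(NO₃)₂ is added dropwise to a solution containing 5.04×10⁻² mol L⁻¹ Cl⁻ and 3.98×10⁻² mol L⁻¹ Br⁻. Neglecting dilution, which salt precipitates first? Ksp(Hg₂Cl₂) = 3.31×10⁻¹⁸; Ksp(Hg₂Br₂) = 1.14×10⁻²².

Hg₂Br₂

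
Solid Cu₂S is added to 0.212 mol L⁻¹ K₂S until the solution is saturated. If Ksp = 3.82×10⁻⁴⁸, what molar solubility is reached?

Cu₂S(s) ⇌ 2 Cu⁺(aq) + S²⁻(aq)
Let s be the solubility of Cu₂S here. The common ion gives [S²⁻] ≈ 0.212 mol L⁻¹, and [Cu⁺] = 2s.
Ksp = [Cu⁺]^2[S²⁻] = (2s)^2(0.212)
(2s)^2 = 3.82×10⁻⁴⁸ / (0.212) = 1.80×10⁻⁴⁷
s = 2.12×10⁻²⁴ mol L⁻¹

2.12×10⁻²⁴ M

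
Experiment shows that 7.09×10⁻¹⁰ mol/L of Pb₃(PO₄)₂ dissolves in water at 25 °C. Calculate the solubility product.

Ksp = 1.93×10⁻⁴⁴

Pb₃(PO₄)₂(s) ⇌ 3 Pb²⁺(aq) + 2 PO₄³⁻(aq)
For each mole of Pb₃(PO₄)₂ that dissolves per liter, [Pb²⁺] = 3s and [PO₄³⁻] = 2s; let s denote this solubility.
Ksp = [Pb²⁺]^3[PO₄³⁻]^2 = (3s)^3 · (2s)^2 = 108s^5
Ksp = 108 × (7.09×10⁻¹⁰)^5 = 1.93×10⁻⁴⁴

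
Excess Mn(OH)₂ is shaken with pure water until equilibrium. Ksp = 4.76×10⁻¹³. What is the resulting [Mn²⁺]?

4.92×10⁻⁵ M

Mn(OH)₂(s) ⇌ Mn²⁺(aq) + 2 OH⁻(aq)
If s mol/L of Mn(OH)₂ dissolves, [Mn²⁺] = s and [OH⁻] = 2s.
Ksp = [Mn²⁺][OH⁻]^2 = s · (2s)^2 = 4s^3 = 4.76×10⁻¹³
s = 4.92×10⁻⁵ M
[Mn²⁺] = s = 4.92×10⁻⁵ M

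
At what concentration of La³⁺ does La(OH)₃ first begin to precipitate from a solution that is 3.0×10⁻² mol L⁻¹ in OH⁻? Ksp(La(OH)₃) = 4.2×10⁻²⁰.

Each salt precipitates once Q = Ksp for that salt.
La(OH)₃(s) ⇌ La³⁺(aq) + 3 OH⁻(aq)
Ksp = [La³⁺][OH⁻]^3 = [La³⁺](3.0×10⁻²)^3
[La³⁺] = 4.2×10⁻²⁰ / (3.0×10⁻²)^3 = 1.6×10⁻¹⁵
[La³⁺] = 1.6×10⁻¹⁵ mol L⁻¹

1.6×10⁻¹⁵ M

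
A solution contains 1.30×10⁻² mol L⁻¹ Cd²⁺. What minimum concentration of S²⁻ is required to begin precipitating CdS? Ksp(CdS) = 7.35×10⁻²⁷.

Each salt precipitates once Q = Ksp for that salt.
CdS(s) ⇌ Cd²⁺(aq) + S²⁻(aq)
Ksp = [Cd²⁺][S²⁻] = [S²⁻](1.30×10⁻²)
[S²⁻] = 7.35×10⁻²⁷ / (1.30×10⁻²) = 5.65×10⁻²⁵
[S²⁻] = 5.65×10⁻²⁵ mol L⁻¹

5.65×10⁻²⁵ M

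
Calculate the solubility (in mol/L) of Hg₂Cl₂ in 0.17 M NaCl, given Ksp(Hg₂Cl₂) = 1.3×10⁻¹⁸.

4.5×10⁻¹⁷ M

Hg₂Cl₂(s) ⇌ Hg₂²⁺(aq) + 2 Cl⁻(aq)
With Cl⁻ already at 0.17 M and s small, take [Cl⁻] ≈ 0.17 M and [Hg₂²⁺] = s.
Ksp = [Hg₂²⁺][Cl⁻]^2 = s(0.17)^2
s = 1.3×10⁻¹⁸ / (0.17)^2 = 4.5×10⁻¹⁷
s = 4.5×10⁻¹⁷ M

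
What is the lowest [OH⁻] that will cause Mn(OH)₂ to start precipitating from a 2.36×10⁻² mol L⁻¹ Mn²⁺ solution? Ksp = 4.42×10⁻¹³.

4.33×10⁻⁶ M

Each salt precipitates once Q = Ksp for that salt.
Mn(OH)₂(s) ⇌ Mn²⁺(aq) + 2 OH⁻(aq)
Ksp = [Mn²⁺][OH⁻]^2 = [OH⁻]^2(2.36×10⁻²)
[OH⁻]^2 = 4.42×10⁻¹³ / (2.36×10⁻²) = 1.87×10⁻¹¹
[OH⁻] = 4.33×10⁻⁶ mol L⁻¹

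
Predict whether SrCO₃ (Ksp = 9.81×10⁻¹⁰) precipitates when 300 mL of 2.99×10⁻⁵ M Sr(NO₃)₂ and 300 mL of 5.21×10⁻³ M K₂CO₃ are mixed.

Total volume after mixing = 300 + 300 = 600 mL.
[Sr²⁺] = (2.99×10⁻⁵)(300)/600 = 1.50×10⁻⁵ M
[CO₃²⁻] = (5.21×10⁻³)(300)/600 = 2.61×10⁻³ M
Q = [Sr²⁺][CO₃²⁻] = 3.89×10⁻⁸
Because Q > Ksp (3.89×10⁻⁸ vs 9.81×10⁻¹⁰), a precipitate of SrCO₃ forms.

Yes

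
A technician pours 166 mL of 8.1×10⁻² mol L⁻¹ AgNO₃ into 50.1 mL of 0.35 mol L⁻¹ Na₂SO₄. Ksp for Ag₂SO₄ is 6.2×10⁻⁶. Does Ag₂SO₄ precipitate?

The combined volume is 216.1 mL.
[Ag⁺] = (8.1×10⁻²)(166)/216.1 = 6.2×10⁻² mol L⁻¹
[SO₄²⁻] = (0.35)(50.1)/216.1 = 8.1×10⁻² mol L⁻¹
Q = [Ag⁺]^2[SO₄²⁻] = 3.1×10⁻⁴
Since Q (3.1×10⁻⁴) exceeds Ksp (6.2×10⁻⁶), Ag₂SO₄ will precipitate.

Yes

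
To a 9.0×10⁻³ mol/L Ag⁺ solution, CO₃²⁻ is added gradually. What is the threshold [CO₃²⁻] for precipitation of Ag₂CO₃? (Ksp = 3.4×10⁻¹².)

A salt starts to precipitate once the ion product Q reaches its Ksp.
Ag₂CO₃(s) ⇌ 2 Ag⁺(aq) + CO₃²⁻(aq)
Ksp = [Ag⁺]^2[CO₃²⁻] = [CO₃²⁻](9.0×10⁻³)^2
[CO₃²⁻] = 3.4×10⁻¹² / (9.0×10⁻³)^2 = 4.2×10⁻⁸
[CO₃²⁻] = 4.2×10⁻⁸ mol/L

4.2×10⁻⁸ M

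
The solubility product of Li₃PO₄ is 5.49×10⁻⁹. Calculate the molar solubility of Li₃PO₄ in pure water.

3.78×10⁻³ M

Li₃PO₄(s) ⇌ 3 Li⁺(aq) + PO₄³⁻(aq)
With molar solubility s: [Li⁺] = 3s, [PO₄³⁻] = s.
Ksp = [Li⁺]^3[PO₄³⁻] = (3s)^3 · s = 27s^4
27s^4 = 5.49×10⁻⁹  ⇒  s^4 = 2.03×10⁻¹⁰
s = 3.78×10⁻³ mol/L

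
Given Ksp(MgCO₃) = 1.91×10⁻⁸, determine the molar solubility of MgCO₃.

1.38×10⁻⁴ M

MgCO₃(s) ⇌ Mg²⁺(aq) + CO₃²⁻(aq)
If s mol/L of MgCO₃ dissolves, [Mg²⁺] = s and [CO₃²⁻] = s.
Ksp = [Mg²⁺][CO₃²⁻] = s · s = s^2
s^2 = 1.91×10⁻⁸
Taking the 2nd root, s = 1.38×10⁻⁴ mol/L.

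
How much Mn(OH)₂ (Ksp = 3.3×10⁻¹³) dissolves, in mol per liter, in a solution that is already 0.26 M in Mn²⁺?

Mn(OH)₂(s) ⇌ Mn²⁺(aq) + 2 OH⁻(aq)
Mn²⁺ is already present at 0.26 M. If s mol/L of Mn(OH)₂ dissolves, [OH⁻] = 2s while [Mn²⁺] ≈ 0.26 M.
Ksp = [Mn²⁺][OH⁻]^2 = (0.26)(2s)^2
(2s)^2 = 3.3×10⁻¹³ / (0.26) = 1.3×10⁻¹²
s = 5.6×10⁻⁷ M

5.6×10⁻⁷ M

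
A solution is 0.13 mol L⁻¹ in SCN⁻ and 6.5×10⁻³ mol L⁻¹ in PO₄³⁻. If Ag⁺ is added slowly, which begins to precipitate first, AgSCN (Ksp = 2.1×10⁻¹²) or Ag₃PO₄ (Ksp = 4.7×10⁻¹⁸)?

AgSCN

A salt starts to precipitate once the ion product Q reaches its Ksp.
For AgSCN: [Ag⁺] = (Ksp/[SCN⁻]) = 1.6×10⁻¹¹ mol L⁻¹
For Ag₃PO₄: [Ag⁺] = (Ksp/[PO₄³⁻])^(1/3) = 9.0×10⁻⁶ mol L⁻¹
Since AgSCN needs less Ag⁺ to reach saturation, it precipitates first.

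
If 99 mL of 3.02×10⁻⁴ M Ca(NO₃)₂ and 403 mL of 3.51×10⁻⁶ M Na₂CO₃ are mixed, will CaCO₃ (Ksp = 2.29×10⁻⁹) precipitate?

Total volume after mixing = 99 + 403 = 502 mL.
[Ca²⁺] = (3.02×10⁻⁴)(99)/502 = 5.96×10⁻⁵ M
[CO₃²⁻] = (3.51×10⁻⁶)(403)/502 = 2.82×10⁻⁶ M
Q = [Ca²⁺][CO₃²⁻] = 1.68×10⁻¹⁰
Q < Ksp (1.68×10⁻¹⁰ vs 2.29×10⁻⁹); the solution remains unsaturated and no precipitate forms.

No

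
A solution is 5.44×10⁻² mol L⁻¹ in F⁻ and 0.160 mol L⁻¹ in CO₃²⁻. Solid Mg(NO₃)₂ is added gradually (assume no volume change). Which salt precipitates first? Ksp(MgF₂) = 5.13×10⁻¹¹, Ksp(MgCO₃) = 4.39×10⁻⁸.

MgF₂

Each salt precipitates once Q = Ksp for that salt.
For MgF₂: [Mg²⁺] = (Ksp/[F⁻]^2) = 1.73×10⁻⁸ mol L⁻¹
For MgCO₃: [Mg²⁺] = (Ksp/[CO₃²⁻]) = 2.74×10⁻⁷ mol L⁻¹
Since MgF₂ needs less Mg²⁺ to reach saturation, it precipitates first.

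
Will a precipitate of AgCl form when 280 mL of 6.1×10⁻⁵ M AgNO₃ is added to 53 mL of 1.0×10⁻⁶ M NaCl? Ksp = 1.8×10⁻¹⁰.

Total volume after mixing = 280 + 53 = 333 mL.
[Ag⁺] = (6.1×10⁻⁵)(280)/333 = 5.1×10⁻⁵ M
[Cl⁻] = (1.0×10⁻⁶)(53)/333 = 1.6×10⁻⁷ M
Q = [Ag⁺][Cl⁻] = 8.2×10⁻¹²
Since Q (8.2×10⁻¹²) is less than Ksp (1.8×10⁻¹⁰), no AgCl precipitates.

No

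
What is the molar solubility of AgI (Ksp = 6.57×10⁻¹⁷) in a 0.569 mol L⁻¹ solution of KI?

1.15×10⁻¹⁶ M

AgI(s) ⇌ Ag⁺(aq) + I⁻(aq)
Let s be the solubility of AgI here. The common ion gives [I⁻] ≈ 0.569 mol L⁻¹, and [Ag⁺] = s.
Ksp = [Ag⁺][I⁻] = s(0.569)
s = 6.57×10⁻¹⁷ / (0.569) = 1.15×10⁻¹⁶
s = 1.15×10⁻¹⁶ mol L⁻¹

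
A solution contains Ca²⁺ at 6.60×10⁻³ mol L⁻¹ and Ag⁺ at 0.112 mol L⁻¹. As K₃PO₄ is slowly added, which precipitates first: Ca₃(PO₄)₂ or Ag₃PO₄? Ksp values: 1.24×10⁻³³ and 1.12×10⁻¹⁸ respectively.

Each salt precipitates once Q = Ksp for that salt.
For Ca₃(PO₄)₂: [PO₄³⁻] = (Ksp/[Ca²⁺]^3)^(1/2) = 6.57×10⁻¹⁴ mol L⁻¹
For Ag₃PO₄: [PO₄³⁻] = (Ksp/[Ag⁺]^3) = 7.97×10⁻¹⁶ mol L⁻¹
Ag₃PO₄ requires the lower [PO₄³⁻], so it precipitates first.

Ag₃PO₄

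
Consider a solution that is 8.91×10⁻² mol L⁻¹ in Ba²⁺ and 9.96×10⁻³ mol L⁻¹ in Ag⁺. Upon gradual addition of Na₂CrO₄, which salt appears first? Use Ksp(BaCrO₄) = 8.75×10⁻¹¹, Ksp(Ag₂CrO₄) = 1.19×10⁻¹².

The threshold for precipitation is Q = Ksp.
For BaCrO₄: [CrO₄²⁻] = (Ksp/[Ba²⁺]) = 9.82×10⁻¹⁰ mol L⁻¹
For Ag₂CrO₄: [CrO₄²⁻] = (Ksp/[Ag⁺]^2) = 1.20×10⁻⁸ mol L⁻¹
Since BaCrO₄ needs less CrO₄²⁻ to reach saturation, it precipitates first.

BaCrO₄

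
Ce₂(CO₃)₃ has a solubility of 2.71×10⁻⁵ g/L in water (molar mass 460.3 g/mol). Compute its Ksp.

Convert to molarity: s = 2.71×10⁻⁵ / 460.3 = 5.8875×10⁻⁸ mol/L
Ce₂(CO₃)₃(s) ⇌ 2 Ce³⁺(aq) + 3 CO₃²⁻(aq)
For each mole of Ce₂(CO₃)₃ that dissolves per liter, [Ce³⁺] = 2s and [CO₃²⁻] = 3s; let s denote this solubility.
Ksp = [Ce³⁺]^2[CO₃²⁻]^3 = (2s)^2 · (3s)^3 = 108s^5
Ksp = 108 × (5.8875×10⁻⁸)^5 = 7.64×10⁻³⁵

Ksp = 7.64×10⁻³⁵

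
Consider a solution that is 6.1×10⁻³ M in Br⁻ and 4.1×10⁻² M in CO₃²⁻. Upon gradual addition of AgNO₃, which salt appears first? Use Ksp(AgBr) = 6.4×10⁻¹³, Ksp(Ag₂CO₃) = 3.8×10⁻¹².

AgBr

Each salt precipitates once Q = Ksp for that salt.
For AgBr: [Ag⁺] = (Ksp/[Br⁻]) = 1.0×10⁻¹⁰ M
For Ag₂CO₃: [Ag⁺] = (Ksp/[CO₃²⁻])^(1/2) = 9.6×10⁻⁶ M
AgBr requires the lower [Ag⁺], so it precipitates first.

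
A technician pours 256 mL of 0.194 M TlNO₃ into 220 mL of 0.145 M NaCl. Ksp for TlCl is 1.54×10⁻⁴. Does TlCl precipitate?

Total volume after mixing = 256 + 220 = 476 mL.
[Tl⁺] = (0.194)(256)/476 = 0.104 M
[Cl⁻] = (0.145)(220)/476 = 6.70×10⁻² M
Q = [Tl⁺][Cl⁻] = 6.99×10⁻³
Q = 6.99×10⁻³ > Ksp = 1.54×10⁻⁴, so the solution is supersaturated and TlCl precipitates.

Yes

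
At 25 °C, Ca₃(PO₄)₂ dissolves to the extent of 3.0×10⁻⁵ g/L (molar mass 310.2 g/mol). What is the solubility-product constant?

Ksp = 9.1×10⁻³⁴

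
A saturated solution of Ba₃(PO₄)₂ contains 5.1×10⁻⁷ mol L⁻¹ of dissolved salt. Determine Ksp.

Ksp = 3.7×10⁻³⁰

Ba₃(PO₄)₂(s) ⇌ 3 Ba²⁺(aq) + 2 PO₄³⁻(aq)
If s mol/L of Ba₃(PO₄)₂ dissolves, [Ba²⁺] = 3s and [PO₄³⁻] = 2s.
Ksp = [Ba²⁺]^3[PO₄³⁻]^2 = (3s)^3 · (2s)^2 = 108s^5
Ksp = 108 × (5.1×10⁻⁷)^5 = 3.7×10⁻³⁰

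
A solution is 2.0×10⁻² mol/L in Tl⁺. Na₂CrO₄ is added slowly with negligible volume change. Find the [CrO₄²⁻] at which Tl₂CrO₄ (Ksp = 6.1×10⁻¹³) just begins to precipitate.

Each salt precipitates once Q = Ksp for that salt.
Tl₂CrO₄(s) ⇌ 2 Tl⁺(aq) + CrO₄²⁻(aq)
Ksp = [Tl⁺]^2[CrO₄²⁻] = [CrO₄²⁻](2.0×10⁻²)^2
[CrO₄²⁻] = 6.1×10⁻¹³ / (2.0×10⁻²)^2 = 1.5×10⁻⁹
[CrO₄²⁻] = 1.5×10⁻⁹ mol/L

1.5×10⁻⁹ M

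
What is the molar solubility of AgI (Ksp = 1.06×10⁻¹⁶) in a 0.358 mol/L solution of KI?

AgI(s) ⇌ Ag⁺(aq) + I⁻(aq)
With I⁻ already at 0.358 mol/L and s small, take [I⁻] ≈ 0.358 mol/L and [Ag⁺] = s.
Ksp = [Ag⁺][I⁻] = s(0.358)
s = 1.06×10⁻¹⁶ / (0.358) = 2.96×10⁻¹⁶
s = 2.96×10⁻¹⁶ mol/L

2.96×10⁻¹⁶ M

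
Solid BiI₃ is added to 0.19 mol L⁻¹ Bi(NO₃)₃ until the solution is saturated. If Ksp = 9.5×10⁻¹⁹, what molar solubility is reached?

BiI₃(s) ⇌ Bi³⁺(aq) + 3 I⁻(aq)
The solution already contains Bi³⁺ at 0.19 mol L⁻¹. Let s be the molar solubility of BiI₃.
[Bi³⁺] ≈ 0.19 mol L⁻¹ (common ion dominates); [I⁻] = 3s.
Ksp = [Bi³⁺][I⁻]^3 = (0.19)(3s)^3
(3s)^3 = 9.5×10⁻¹⁹ / (0.19) = 5.0×10⁻¹⁸
s = 5.7×10⁻⁷ mol L⁻¹

5.7×10⁻⁷ M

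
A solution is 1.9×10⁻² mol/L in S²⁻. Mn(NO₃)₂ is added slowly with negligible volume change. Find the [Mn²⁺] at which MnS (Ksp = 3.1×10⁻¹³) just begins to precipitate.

1.6×10⁻¹¹ M

Precipitation begins when Q = Ksp.
MnS(s) ⇌ Mn²⁺(aq) + S²⁻(aq)
Ksp = [Mn²⁺][S²⁻] = [Mn²⁺](1.9×10⁻²)
[Mn²⁺] = 3.1×10⁻¹³ / (1.9×10⁻²) = 1.6×10⁻¹¹
[Mn²⁺] = 1.6×10⁻¹¹ mol/L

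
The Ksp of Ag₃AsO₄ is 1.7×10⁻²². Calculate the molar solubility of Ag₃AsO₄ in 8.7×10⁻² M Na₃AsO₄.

4.2×10⁻⁸ M

Ag₃AsO₄(s) ⇌ 3 Ag⁺(aq) + AsO₄³⁻(aq)
AsO₄³⁻ is already present at 8.7×10⁻² M. If s mol/L of Ag₃AsO₄ dissolves, [Ag⁺] = 3s while [AsO₄³⁻] ≈ 8.7×10⁻² M.
Ksp = [Ag⁺]^3[AsO₄³⁻] = (3s)^3(8.7×10⁻²)
(3s)^3 = 1.7×10⁻²² / (8.7×10⁻²) = 2.0×10⁻²¹
s = 4.2×10⁻⁸ M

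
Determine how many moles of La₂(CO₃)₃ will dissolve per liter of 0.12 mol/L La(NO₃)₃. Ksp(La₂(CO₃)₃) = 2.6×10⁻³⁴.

8.7×10⁻¹² M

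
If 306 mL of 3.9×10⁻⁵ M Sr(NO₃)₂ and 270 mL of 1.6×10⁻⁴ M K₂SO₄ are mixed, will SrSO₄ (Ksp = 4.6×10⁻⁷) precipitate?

No

After mixing, V = 306 mL + 270 mL = 576 mL.
[Sr²⁺] = (3.9×10⁻⁵)(306)/576 = 2.1×10⁻⁵ M
[SO₄²⁻] = (1.6×10⁻⁴)(270)/576 = 7.5×10⁻⁵ M
Q = [Sr²⁺][SO₄²⁻] = 1.6×10⁻⁹
Q = 1.6×10⁻⁹ < Ksp = 4.6×10⁻⁷, so the solution is unsaturated and no precipitate forms.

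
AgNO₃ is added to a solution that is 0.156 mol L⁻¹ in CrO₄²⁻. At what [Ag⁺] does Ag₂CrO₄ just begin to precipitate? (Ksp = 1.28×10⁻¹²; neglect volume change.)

2.86×10⁻⁶ M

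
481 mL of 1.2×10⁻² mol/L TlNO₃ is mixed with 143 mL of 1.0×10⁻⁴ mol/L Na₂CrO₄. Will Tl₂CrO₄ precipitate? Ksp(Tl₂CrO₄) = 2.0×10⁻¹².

Total volume after mixing = 481 + 143 = 624 mL.
[Tl⁺] = (1.2×10⁻²)(481)/624 = 9.3×10⁻³ mol/L
[CrO₄²⁻] = (1.0×10⁻⁴)(143)/624 = 2.3×10⁻⁵ mol/L
Q = [Tl⁺]^2[CrO₄²⁻] = 2.0×10⁻⁹
Since Q (2.0×10⁻⁹) exceeds Ksp (2.0×10⁻¹²), Tl₂CrO₄ will precipitate.

Yes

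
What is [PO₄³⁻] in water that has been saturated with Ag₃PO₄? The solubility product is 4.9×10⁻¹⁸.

2.1×10⁻⁵ M

Ag₃PO₄(s) ⇌ 3 Ag⁺(aq) + PO₄³⁻(aq)
Call the molar solubility s, so that [Ag⁺] = 3s and [PO₄³⁻] = s.
Ksp = [Ag⁺]^3[PO₄³⁻] = (3s)^3 · s = 27s^4 = 4.9×10⁻¹⁸
s = 2.1×10⁻⁵ mol/L
[PO₄³⁻] = s = 2.1×10⁻⁵ mol/L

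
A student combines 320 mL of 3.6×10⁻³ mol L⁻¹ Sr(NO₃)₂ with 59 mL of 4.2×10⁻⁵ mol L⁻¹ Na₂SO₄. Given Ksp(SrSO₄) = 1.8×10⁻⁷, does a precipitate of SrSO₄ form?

After mixing, V = 320 mL + 59 mL = 379 mL.
[Sr²⁺] = (3.6×10⁻³)(320)/379 = 3.0×10⁻³ mol L⁻¹
[SO₄²⁻] = (4.2×10⁻⁵)(59)/379 = 6.5×10⁻⁶ mol L⁻¹
Q = [Sr²⁺][SO₄²⁻] = 2.0×10⁻⁸
Q < Ksp (2.0×10⁻⁸ vs 1.8×10⁻⁷); the solution remains unsaturated and no precipitate forms.

No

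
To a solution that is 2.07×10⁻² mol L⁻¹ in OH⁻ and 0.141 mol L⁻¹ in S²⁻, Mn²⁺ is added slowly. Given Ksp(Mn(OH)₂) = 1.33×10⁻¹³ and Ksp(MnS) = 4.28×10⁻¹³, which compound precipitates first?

MnS

A salt starts to precipitate once the ion product Q reaches its Ksp.
For Mn(OH)₂: [Mn²⁺] = (Ksp/[OH⁻]^2) = 3.10×10⁻¹⁰ mol L⁻¹
For MnS: [Mn²⁺] = (Ksp/[S²⁻]) = 3.04×10⁻¹² mol L⁻¹
MnS requires the lower [Mn²⁺], so it precipitates first.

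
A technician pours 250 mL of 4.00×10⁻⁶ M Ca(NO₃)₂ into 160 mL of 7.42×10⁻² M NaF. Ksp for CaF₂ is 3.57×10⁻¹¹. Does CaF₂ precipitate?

The combined volume is 410 mL.
[Ca²⁺] = (4.00×10⁻⁶)(250)/410 = 2.44×10⁻⁶ M
[F⁻] = (7.42×10⁻²)(160)/410 = 2.90×10⁻² M
Q = [Ca²⁺][F⁻]^2 = 2.05×10⁻⁹
Since Q (2.05×10⁻⁹) exceeds Ksp (3.57×10⁻¹¹), CaF₂ will precipitate.

Yes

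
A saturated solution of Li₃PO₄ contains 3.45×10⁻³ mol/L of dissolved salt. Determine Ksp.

Li₃PO₄(s) ⇌ 3 Li⁺(aq) + PO₄³⁻(aq)
If s mol/L of Li₃PO₄ dissolves, [Li⁺] = 3s and [PO₄³⁻] = s.
Ksp = [Li⁺]^3[PO₄³⁻] = (3s)^3 · s = 27s^4
Ksp = 27 × (3.45×10⁻³)^4 = 3.83×10⁻⁹

Ksp = 3.83×10⁻⁹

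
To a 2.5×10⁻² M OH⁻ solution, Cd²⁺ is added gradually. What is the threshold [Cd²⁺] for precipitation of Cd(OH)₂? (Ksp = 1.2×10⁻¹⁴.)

1.9×10⁻¹¹ M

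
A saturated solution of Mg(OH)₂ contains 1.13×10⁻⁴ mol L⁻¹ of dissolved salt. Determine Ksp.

Mg(OH)₂(s) ⇌ Mg²⁺(aq) + 2 OH⁻(aq)
Call the molar solubility s, so that [Mg²⁺] = s and [OH⁻] = 2s.
Ksp = [Mg²⁺][OH⁻]^2 = s · (2s)^2 = 4s^3
Ksp = 4 × (1.13×10⁻⁴)^3 = 5.77×10⁻¹²

Ksp = 5.77×10⁻¹²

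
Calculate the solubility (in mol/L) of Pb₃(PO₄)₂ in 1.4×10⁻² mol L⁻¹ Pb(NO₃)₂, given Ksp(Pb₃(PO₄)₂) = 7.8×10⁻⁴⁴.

8.4×10⁻²⁰ M

Pb₃(PO₄)₂(s) ⇌ 3 Pb²⁺(aq) + 2 PO₄³⁻(aq)
With Pb²⁺ already at 1.4×10⁻² mol L⁻¹ and s small, take [Pb²⁺] ≈ 1.4×10⁻² mol L⁻¹ and [PO₄³⁻] = 2s.
Ksp = [Pb²⁺]^3[PO₄³⁻]^2 = (1.4×10⁻²)^3(2s)^2
(2s)^2 = 7.8×10⁻⁴⁴ / (1.4×10⁻²)^3 = 2.8×10⁻³⁸
s = 8.4×10⁻²⁰ mol L⁻¹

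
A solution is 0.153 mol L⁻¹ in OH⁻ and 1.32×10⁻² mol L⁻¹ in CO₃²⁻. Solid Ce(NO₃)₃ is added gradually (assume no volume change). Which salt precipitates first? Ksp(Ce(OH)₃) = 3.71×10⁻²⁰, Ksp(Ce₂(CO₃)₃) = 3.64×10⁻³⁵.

Ce(OH)₃

The threshold for precipitation is Q = Ksp.
For Ce(OH)₃: [Ce³⁺] = (Ksp/[OH⁻]^3) = 1.04×10⁻¹⁷ mol L⁻¹
For Ce₂(CO₃)₃: [Ce³⁺] = (Ksp/[CO₃²⁻]^3)^(1/2) = 3.98×10⁻¹⁵ mol L⁻¹
The smaller threshold [Ce³⁺] is reached first, so Ce(OH)₃ precipitates first.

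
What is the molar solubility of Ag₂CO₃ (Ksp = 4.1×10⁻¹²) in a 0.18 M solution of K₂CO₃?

2.4×10⁻⁶ M

Ag₂CO₃(s) ⇌ 2 Ag⁺(aq) + CO₃²⁻(aq)
CO₃²⁻ is already present at 0.18 M. If s mol/L of Ag₂CO₃ dissolves, [Ag⁺] = 2s while [CO₃²⁻] ≈ 0.18 M.
Ksp = [Ag⁺]^2[CO₃²⁻] = (2s)^2(0.18)
(2s)^2 = 4.1×10⁻¹² / (0.18) = 2.3×10⁻¹¹
s = 2.4×10⁻⁶ M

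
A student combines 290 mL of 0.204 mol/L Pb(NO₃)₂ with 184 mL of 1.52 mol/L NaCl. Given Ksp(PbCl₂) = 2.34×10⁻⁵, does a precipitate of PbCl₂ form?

Total volume after mixing = 290 + 184 = 474 mL.
[Pb²⁺] = (0.204)(290)/474 = 0.125 mol/L
[Cl⁻] = (1.52)(184)/474 = 0.590 mol/L
Q = [Pb²⁺][Cl⁻]^2 = 4.35×10⁻²
Q = 4.35×10⁻² > Ksp = 2.34×10⁻⁵, so the solution is supersaturated and PbCl₂ precipitates.

Yes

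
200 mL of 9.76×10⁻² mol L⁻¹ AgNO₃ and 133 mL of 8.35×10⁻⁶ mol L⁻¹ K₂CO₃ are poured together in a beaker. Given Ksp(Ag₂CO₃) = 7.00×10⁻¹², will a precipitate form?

After mixing, V = 200 mL + 133 mL = 333 mL.
[Ag⁺] = (9.76×10⁻²)(200)/333 = 5.86×10⁻² mol L⁻¹
[CO₃²⁻] = (8.35×10⁻⁶)(133)/333 = 3.33×10⁻⁶ mol L⁻¹
Q = [Ag⁺]^2[CO₃²⁻] = 1.15×10⁻⁸
Q = 1.15×10⁻⁸ > Ksp = 7.00×10⁻¹², so the solution is supersaturated and Ag₂CO₃ precipitates.

Yes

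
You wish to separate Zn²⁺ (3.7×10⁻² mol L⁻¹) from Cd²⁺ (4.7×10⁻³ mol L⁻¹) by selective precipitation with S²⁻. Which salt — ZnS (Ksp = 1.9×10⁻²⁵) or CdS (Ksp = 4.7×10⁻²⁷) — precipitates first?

Precipitation begins when Q = Ksp.
For ZnS: [S²⁻] = (Ksp/[Zn²⁺]) = 5.1×10⁻²⁴ mol L⁻¹
For CdS: [S²⁻] = (Ksp/[Cd²⁺]) = 1.0×10⁻²⁴ mol L⁻¹
Since CdS needs less S²⁻ to reach saturation, it precipitates first.

CdS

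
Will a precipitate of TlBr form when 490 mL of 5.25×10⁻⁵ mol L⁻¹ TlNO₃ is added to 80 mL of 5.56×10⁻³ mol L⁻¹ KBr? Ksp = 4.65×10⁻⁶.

After mixing, V = 490 mL + 80 mL = 570 mL.
[Tl⁺] = (5.25×10⁻⁵)(490)/570 = 4.51×10⁻⁵ mol L⁻¹
[Br⁻] = (5.56×10⁻³)(80)/570 = 7.80×10⁻⁴ mol L⁻¹
Q = [Tl⁺][Br⁻] = 3.52×10⁻⁸
Q = 3.52×10⁻⁸ < Ksp = 4.65×10⁻⁶, so the solution is unsaturated and no precipitate forms.

No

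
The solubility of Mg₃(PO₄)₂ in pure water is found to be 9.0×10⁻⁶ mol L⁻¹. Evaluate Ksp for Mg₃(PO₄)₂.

Mg₃(PO₄)₂(s) ⇌ 3 Mg²⁺(aq) + 2 PO₄³⁻(aq)
With molar solubility s: [Mg²⁺] = 3s, [PO₄³⁻] = 2s.
Ksp = [Mg²⁺]^3[PO₄³⁻]^2 = (3s)^3 · (2s)^2 = 108s^5
Ksp = 108 × (9.0×10⁻⁶)^5 = 6.4×10⁻²⁴

Ksp = 6.4×10⁻²⁴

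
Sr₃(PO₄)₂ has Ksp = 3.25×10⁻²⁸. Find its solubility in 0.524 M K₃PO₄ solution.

3.53×10⁻¹⁰ M

Sr₃(PO₄)₂(s) ⇌ 3 Sr²⁺(aq) + 2 PO₄³⁻(aq)
PO₄³⁻ is already present at 0.524 M. If s mol/L of Sr₃(PO₄)₂ dissolves, [Sr²⁺] = 3s while [PO₄³⁻] ≈ 0.524 M.
Ksp = [Sr²⁺]^3[PO₄³⁻]^2 = (3s)^3(0.524)^2
(3s)^3 = 3.25×10⁻²⁸ / (0.524)^2 = 1.18×10⁻²⁷
s = 3.53×10⁻¹⁰ M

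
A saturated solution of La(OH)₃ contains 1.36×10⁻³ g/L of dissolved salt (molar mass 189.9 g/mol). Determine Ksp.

Ksp = 7.10×10⁻²⁰

Convert to molarity: s = 1.36×10⁻³ / 189.9 = 7.1617×10⁻⁶ mol/L
La(OH)₃(s) ⇌ La³⁺(aq) + 3 OH⁻(aq)
Let s be the molar solubility. Then [La³⁺] = s and [OH⁻] = 3s.
Ksp = [La³⁺][OH⁻]^3 = s · (3s)^3 = 27s^4
Ksp = 27 × (7.1617×10⁻⁶)^4 = 7.10×10⁻²⁰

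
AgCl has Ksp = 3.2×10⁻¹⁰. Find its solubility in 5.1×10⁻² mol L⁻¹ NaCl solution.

AgCl(s) ⇌ Ag⁺(aq) + Cl⁻(aq)
The solution already contains Cl⁻ at 5.1×10⁻² mol L⁻¹. Let s be the molar solubility of AgCl.
[Cl⁻] ≈ 5.1×10⁻² mol L⁻¹ (common ion dominates); [Ag⁺] = s.
Ksp = [Ag⁺][Cl⁻] = s(5.1×10⁻²)
s = 3.2×10⁻¹⁰ / (5.1×10⁻²) = 6.3×10⁻⁹
s = 6.3×10⁻⁹ mol L⁻¹

6.3×10⁻⁹ M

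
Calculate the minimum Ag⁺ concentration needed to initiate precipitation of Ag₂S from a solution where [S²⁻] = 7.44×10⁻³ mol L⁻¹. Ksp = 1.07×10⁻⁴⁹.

Precipitation begins when Q = Ksp.
Ag₂S(s) ⇌ 2 Ag⁺(aq) + S²⁻(aq)
Ksp = [Ag⁺]^2[S²⁻] = [Ag⁺]^2(7.44×10⁻³)
[Ag⁺]^2 = 1.07×10⁻⁴⁹ / (7.44×10⁻³) = 1.44×10⁻⁴⁷
[Ag⁺] = 3.79×10⁻²⁴ mol L⁻¹

3.79×10⁻²⁴ M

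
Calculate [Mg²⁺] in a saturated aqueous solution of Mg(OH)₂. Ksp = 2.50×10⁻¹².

Mg(OH)₂(s) ⇌ Mg²⁺(aq) + 2 OH⁻(aq)
If s mol/L of Mg(OH)₂ dissolves, [Mg²⁺] = s and [OH⁻] = 2s.
Ksp = [Mg²⁺][OH⁻]^2 = s · (2s)^2 = 4s^3 = 2.50×10⁻¹²
s = 8.55×10⁻⁵ mol/L
[Mg²⁺] = s = 8.55×10⁻⁵ mol/L

8.55×10⁻⁵ M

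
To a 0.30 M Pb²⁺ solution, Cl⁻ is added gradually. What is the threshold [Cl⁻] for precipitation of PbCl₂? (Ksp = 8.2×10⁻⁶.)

Precipitation begins when Q = Ksp.
PbCl₂(s) ⇌ Pb²⁺(aq) + 2 Cl⁻(aq)
Ksp = [Pb²⁺][Cl⁻]^2 = [Cl⁻]^2(0.30)
[Cl⁻]^2 = 8.2×10⁻⁶ / (0.30) = 2.7×10⁻⁵
[Cl⁻] = 5.2×10⁻³ M

5.2×10⁻³ M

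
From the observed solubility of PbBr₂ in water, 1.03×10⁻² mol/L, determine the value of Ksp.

Ksp = 4.37×10⁻⁶

PbBr₂(s) ⇌ Pb²⁺(aq) + 2 Br⁻(aq)
Let s be the molar solubility. Then [Pb²⁺] = s and [Br⁻] = 2s.
Ksp = [Pb²⁺][Br⁻]^2 = s · (2s)^2 = 4s^3
Ksp = 4 × (1.03×10⁻²)^3 = 4.37×10⁻⁶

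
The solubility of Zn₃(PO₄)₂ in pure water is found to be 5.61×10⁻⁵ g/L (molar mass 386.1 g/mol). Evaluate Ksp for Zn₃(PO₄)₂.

s = (5.61×10⁻⁵ g L⁻¹)/(386.1 g mol⁻¹) = 1.4530×10⁻⁷ M
Zn₃(PO₄)₂(s) ⇌ 3 Zn²⁺(aq) + 2 PO₄³⁻(aq)
For each mole of Zn₃(PO₄)₂ that dissolves per liter, [Zn²⁺] = 3s and [PO₄³⁻] = 2s; let s denote this solubility.
Ksp = [Zn²⁺]^3[PO₄³⁻]^2 = (3s)^3 · (2s)^2 = 108s^5
Ksp = 108 × (1.4530×10⁻⁷)^5 = 6.99×10⁻³³

Ksp = 6.99×10⁻³³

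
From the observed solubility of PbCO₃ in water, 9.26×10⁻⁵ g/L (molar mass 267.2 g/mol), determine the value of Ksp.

Ksp = 1.20×10⁻¹³

Molar solubility s = (9.26×10⁻⁵ g/L) / (267.2 g/mol) = 3.4656×10⁻⁷ mol/L
PbCO₃(s) ⇌ Pb²⁺(aq) + CO₃²⁻(aq)
With molar solubility s: [Pb²⁺] = s, [CO₃²⁻] = s.
Ksp = [Pb²⁺][CO₃²⁻] = s · s = s^2
Ksp = (3.4656×10⁻⁷)^2 = 1.20×10⁻¹³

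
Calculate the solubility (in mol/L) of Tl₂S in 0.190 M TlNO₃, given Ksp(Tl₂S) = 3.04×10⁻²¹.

Tl₂S(s) ⇌ 2 Tl⁺(aq) + S²⁻(aq)
Let s be the solubility of Tl₂S here. The common ion gives [Tl⁺] ≈ 0.190 M, and [S²⁻] = s.
Ksp = [Tl⁺]^2[S²⁻] = (0.190)^2s
s = 3.04×10⁻²¹ / (0.190)^2 = 8.42×10⁻²⁰
s = 8.42×10⁻²⁰ M

8.42×10⁻²⁰ M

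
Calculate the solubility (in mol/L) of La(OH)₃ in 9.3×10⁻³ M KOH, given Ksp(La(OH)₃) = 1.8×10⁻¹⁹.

La(OH)₃(s) ⇌ La³⁺(aq) + 3 OH⁻(aq)
OH⁻ is already present at 9.3×10⁻³ M. If s mol/L of La(OH)₃ dissolves, [La³⁺] = s while [OH⁻] ≈ 9.3×10⁻³ M.
Ksp = [La³⁺][OH⁻]^3 = s(9.3×10⁻³)^3
s = 1.8×10⁻¹⁹ / (9.3×10⁻³)^3 = 2.2×10⁻¹³
s = 2.2×10⁻¹³ M

2.2×10⁻¹³ M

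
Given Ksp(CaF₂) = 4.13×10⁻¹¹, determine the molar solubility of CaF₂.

2.18×10⁻⁴ M

CaF₂(s) ⇌ Ca²⁺(aq) + 2 F⁻(aq)
If s mol/L of CaF₂ dissolves, [Ca²⁺] = s and [F⁻] = 2s.
Ksp = [Ca²⁺][F⁻]^2 = s · (2s)^2 = 4s^3
4s^3 = 4.13×10⁻¹¹  ⇒  s^3 = 1.03×10⁻¹¹
s = (1.03×10⁻¹¹)^(1/3) = 2.18×10⁻⁴ mol/L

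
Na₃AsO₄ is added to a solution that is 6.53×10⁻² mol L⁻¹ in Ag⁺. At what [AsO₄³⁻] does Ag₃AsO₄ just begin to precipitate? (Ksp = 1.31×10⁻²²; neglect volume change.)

4.70×10⁻¹⁹ M

A salt starts to precipitate once the ion product Q reaches its Ksp.
Ag₃AsO₄(s) ⇌ 3 Ag⁺(aq) + AsO₄³⁻(aq)
Ksp = [Ag⁺]^3[AsO₄³⁻] = [AsO₄³⁻](6.53×10⁻²)^3
[AsO₄³⁻] = 1.31×10⁻²² / (6.53×10⁻²)^3 = 4.70×10⁻¹⁹
[AsO₄³⁻] = 4.70×10⁻¹⁹ mol L⁻¹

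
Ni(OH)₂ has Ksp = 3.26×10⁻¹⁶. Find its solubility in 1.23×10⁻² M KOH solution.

Ni(OH)₂(s) ⇌ Ni²⁺(aq) + 2 OH⁻(aq)
Let s be the solubility of Ni(OH)₂ here. The common ion gives [OH⁻] ≈ 1.23×10⁻² M, and [Ni²⁺] = s.
Ksp = [Ni²⁺][OH⁻]^2 = s(1.23×10⁻²)^2
s = 3.26×10⁻¹⁶ / (1.23×10⁻²)^2 = 2.15×10⁻¹²
s = 2.15×10⁻¹² M

2.15×10⁻¹² M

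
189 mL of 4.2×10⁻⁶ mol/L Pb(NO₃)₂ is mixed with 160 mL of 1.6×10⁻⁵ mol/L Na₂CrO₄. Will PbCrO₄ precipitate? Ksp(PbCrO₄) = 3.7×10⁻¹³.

Total volume after mixing = 189 + 160 = 349 mL.
[Pb²⁺] = (4.2×10⁻⁶)(189)/349 = 2.3×10⁻⁶ mol/L
[CrO₄²⁻] = (1.6×10⁻⁵)(160)/349 = 7.3×10⁻⁶ mol/L
Q = [Pb²⁺][CrO₄²⁻] = 1.7×10⁻¹¹
Q = 1.7×10⁻¹¹ > Ksp = 3.7×10⁻¹³, so the solution is supersaturated and PbCrO₄ precipitates.

Yes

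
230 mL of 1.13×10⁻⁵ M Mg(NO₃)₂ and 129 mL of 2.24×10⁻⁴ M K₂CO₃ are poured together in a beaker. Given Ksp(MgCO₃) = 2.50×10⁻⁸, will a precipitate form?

No

The combined volume is 359 mL.
[Mg²⁺] = (1.13×10⁻⁵)(230)/359 = 7.24×10⁻⁶ M
[CO₃²⁻] = (2.24×10⁻⁴)(129)/359 = 8.05×10⁻⁵ M
Q = [Mg²⁺][CO₃²⁻] = 5.83×10⁻¹⁰
Q < Ksp (5.83×10⁻¹⁰ vs 2.50×10⁻⁸); the solution remains unsaturated and no precipitate forms.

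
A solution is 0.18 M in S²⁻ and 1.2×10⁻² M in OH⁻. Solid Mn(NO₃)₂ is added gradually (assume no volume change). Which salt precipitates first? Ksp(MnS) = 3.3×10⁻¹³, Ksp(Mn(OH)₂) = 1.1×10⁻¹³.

A salt starts to precipitate once the ion product Q reaches its Ksp.
For MnS: [Mn²⁺] = (Ksp/[S²⁻]) = 1.8×10⁻¹² M
For Mn(OH)₂: [Mn²⁺] = (Ksp/[OH⁻]^2) = 7.6×10⁻¹⁰ M
MnS requires the lower [Mn²⁺], so it precipitates first.

MnS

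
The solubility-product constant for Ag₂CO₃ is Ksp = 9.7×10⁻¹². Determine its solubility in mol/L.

1.3×10⁻⁴ M

Ag₂CO₃(s) ⇌ 2 Ag⁺(aq) + CO₃²⁻(aq)
Let s be the molar solubility. Then [Ag⁺] = 2s and [CO₃²⁻] = s.
Ksp = [Ag⁺]^2[CO₃²⁻] = (2s)^2 · s = 4s^3
4s^3 = 9.7×10⁻¹²  ⇒  s^3 = 2.4×10⁻¹²
s = (2.4×10⁻¹²)^(1/3) = 1.3×10⁻⁴ mol/L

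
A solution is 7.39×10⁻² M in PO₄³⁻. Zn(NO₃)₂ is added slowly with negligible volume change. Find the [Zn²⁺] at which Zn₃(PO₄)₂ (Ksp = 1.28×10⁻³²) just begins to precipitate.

The threshold for precipitation is Q = Ksp.
Zn₃(PO₄)₂(s) ⇌ 3 Zn²⁺(aq) + 2 PO₄³⁻(aq)
Ksp = [Zn²⁺]^3[PO₄³⁻]^2 = [Zn²⁺]^3(7.39×10⁻²)^2
[Zn²⁺]^3 = 1.28×10⁻³² / (7.39×10⁻²)^2 = 2.34×10⁻³⁰
[Zn²⁺] = 1.33×10⁻¹⁰ M

1.33×10⁻¹⁰ M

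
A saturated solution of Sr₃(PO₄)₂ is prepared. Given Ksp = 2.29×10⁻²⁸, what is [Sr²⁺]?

3.49×10⁻⁶ M

Sr₃(PO₄)₂(s) ⇌ 3 Sr²⁺(aq) + 2 PO₄³⁻(aq)
Let s be the molar solubility. Then [Sr²⁺] = 3s and [PO₄³⁻] = 2s.
Ksp = [Sr²⁺]^3[PO₄³⁻]^2 = (3s)^3 · (2s)^2 = 108s^5 = 2.29×10⁻²⁸
s = 1.16×10⁻⁶ mol L⁻¹
[Sr²⁺] = 3s = 3.49×10⁻⁶ mol L⁻¹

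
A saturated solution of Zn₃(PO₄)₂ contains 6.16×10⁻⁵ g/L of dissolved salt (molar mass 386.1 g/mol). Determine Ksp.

s = (6.16×10⁻⁵ g L⁻¹)/(386.1 g mol⁻¹) = 1.5954×10⁻⁷ M
Zn₃(PO₄)₂(s) ⇌ 3 Zn²⁺(aq) + 2 PO₄³⁻(aq)
If s mol/L of Zn₃(PO₄)₂ dissolves, [Zn²⁺] = 3s and [PO₄³⁻] = 2s.
Ksp = [Zn²⁺]^3[PO₄³⁻]^2 = (3s)^3 · (2s)^2 = 108s^5
Ksp = 108 × (1.5954×10⁻⁷)^5 = 1.12×10⁻³²

Ksp = 1.12×10⁻³²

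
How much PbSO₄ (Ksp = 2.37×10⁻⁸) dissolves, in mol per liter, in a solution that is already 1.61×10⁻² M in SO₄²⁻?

1.47×10⁻⁶ M

PbSO₄(s) ⇌ Pb²⁺(aq) + SO₄²⁻(aq)
With SO₄²⁻ already at 1.61×10⁻² M and s small, take [SO₄²⁻] ≈ 1.61×10⁻² M and [Pb²⁺] = s.
Ksp = [Pb²⁺][SO₄²⁻] = s(1.61×10⁻²)
s = 2.37×10⁻⁸ / (1.61×10⁻²) = 1.47×10⁻⁶
s = 1.47×10⁻⁶ M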